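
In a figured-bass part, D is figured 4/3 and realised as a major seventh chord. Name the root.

The figures 4/3 mean the fifth of the chord is in the bass. If D is the fifth of a major seventh chord, the root is G (chord tones G–B–D–F#).

G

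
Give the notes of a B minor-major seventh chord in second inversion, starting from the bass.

The chord tones are B–D–F#–A#. With the fifth (F#) lowest for second inversion: F#, A#, B, D.

F#, A#, B, D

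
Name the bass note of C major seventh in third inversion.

B

The seventh of C major seventh (C–E–G–B) is B; that is the bass in third inversion.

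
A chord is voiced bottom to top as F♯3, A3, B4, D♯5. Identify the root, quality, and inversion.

The pitch classes F#, A, B, D# arrange in thirds as B–D#–F#–A: a B dominant seventh chord.
With the fifth (F#) in the bass, the chord is in second inversion (figured bass 4/3).

B dominant seventh, second inversion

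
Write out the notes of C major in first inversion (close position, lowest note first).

The chord tones are C–E–G. With the third (E) lowest for first inversion: E, G, C.

E, G, C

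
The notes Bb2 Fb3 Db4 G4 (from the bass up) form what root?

G

The distinct letter names are Bb, Fb, Db, G. Arranged as a stack of thirds they read G–Bb–Db–Fb, so G is the root (a G diminished seventh chord).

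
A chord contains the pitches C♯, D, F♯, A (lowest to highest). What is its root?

The distinct letter names are C#, D, F#, A. Arranged as a stack of thirds they read D–F#–A–C#, so D is the root (a D major seventh chord).

D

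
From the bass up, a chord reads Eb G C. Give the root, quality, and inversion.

The distinct note names are Eb, G, C. Stacked in thirds they read C–Eb–G, which is a minor triad on C.
The lowest note is Eb, the third of the chord, so this is first inversion (figured bass 6).

C minor, first inversion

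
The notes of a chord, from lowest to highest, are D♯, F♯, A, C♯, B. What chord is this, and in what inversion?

B dominant ninth, first inversion

The distinct note names are D#, F#, A, C#, B. Stacked in thirds they read B–D#–F#–A–C#, which is a dominant ninth chord on B.
The lowest note is D#, the third of the chord, so this is first inversion.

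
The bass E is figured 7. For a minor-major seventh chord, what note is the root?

E

The figures 7 mean the root of the chord is in the bass. If E is the root of a minor-major seventh chord, the root is E (chord tones E–G–B–D#).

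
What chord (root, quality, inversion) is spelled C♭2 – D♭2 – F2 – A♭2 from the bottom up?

Db dominant seventh, third inversion

The distinct note names are Cb, Db, F, Ab. Stacked in thirds they read Db–F–Ab–Cb, which is a dominant seventh chord on Db.
Cb is the seventh of Db dominant seventh; seventh in the bass means third inversion (figured bass 4/2).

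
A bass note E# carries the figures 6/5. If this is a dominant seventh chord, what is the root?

C#

The figures 6/5 mean the third of the chord is in the bass. If E# is the third of a dominant seventh chord, the root is C# (chord tones C#–E#–G#–B).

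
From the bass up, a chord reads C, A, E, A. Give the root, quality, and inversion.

The distinct note names are C, A, E. Stacked in thirds they read A–C–E, which is a minor triad on A.
C is the third of A minor; third in the bass means first inversion (figured bass 6).

A minor, first inversion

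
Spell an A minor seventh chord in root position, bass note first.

The chord tones are A–C–E–G. With the root (A) lowest for root position: A, C, E, G.

A, C, E, G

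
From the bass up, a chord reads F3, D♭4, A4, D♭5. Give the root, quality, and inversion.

Db augmented, first inversion

Reducing to letter names: F, Db, A. These stack in thirds as Db–F–A — a Db augmented triad.
The lowest note is F, the third of the chord, so this is first inversion (figured bass 6).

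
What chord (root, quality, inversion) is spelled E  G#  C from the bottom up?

Reducing to letter names: E, G#, C. These stack in thirds as C–E–G# — a C augmented triad.
The lowest note is E, the third of the chord, so this is first inversion (figured bass 6).

C augmented, first inversion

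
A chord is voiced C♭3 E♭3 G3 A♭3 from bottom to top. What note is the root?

Reordering Cb, Eb, G, Ab into stacked thirds gives Ab–Cb–Eb–G; the bottom of that stack, Ab, is the root.

Ab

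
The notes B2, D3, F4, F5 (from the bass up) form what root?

B

The distinct letter names are B, D, F. Arranged as a stack of thirds they read B–D–F, so B is the root (a B diminished triad).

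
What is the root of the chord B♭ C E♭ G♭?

Reordering Bb, C, Eb, Gb into stacked thirds gives C–Eb–Gb–Bb; the bottom of that stack, C, is the root.

C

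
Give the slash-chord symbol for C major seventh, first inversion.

First inversion of C major seventh has the third (E) in the bass. As a slash chord: Cmaj7/E.

Cmaj7/E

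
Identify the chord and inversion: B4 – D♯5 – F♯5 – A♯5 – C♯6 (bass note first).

B major ninth, root position

The pitch classes B, D#, F#, A#, C# arrange in thirds as B–D#–F#–A#–C#: a B major ninth chord.
With the root (B) in the bass, the chord is in root position.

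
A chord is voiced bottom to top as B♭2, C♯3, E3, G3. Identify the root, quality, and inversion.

C# diminished seventh, third inversion

The distinct note names are Bb, C#, E, G. Stacked in thirds they read C#–E–G–Bb, which is a diminished seventh chord on C#.
With the seventh (Bb) in the bass, the chord is in third inversion (figured bass 4/2).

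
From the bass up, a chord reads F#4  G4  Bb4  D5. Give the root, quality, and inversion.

G minor-major seventh, third inversion

The pitch classes F#, G, Bb, D arrange in thirds as G–Bb–D–F#: a G minor-major seventh chord.
F# is the seventh of G minor-major seventh; seventh in the bass means third inversion (figured bass 4/2).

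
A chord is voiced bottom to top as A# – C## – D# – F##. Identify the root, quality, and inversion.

The pitch classes A#, C##, D#, F## arrange in thirds as D#–F##–A#–C##: a D# major seventh chord.
With the fifth (A#) in the bass, the chord is in second inversion (figured bass 4/3).

D# major seventh, second inversion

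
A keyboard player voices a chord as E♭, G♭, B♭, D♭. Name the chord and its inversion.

Eb minor seventh, root position

Reducing to letter names: Eb, Gb, Bb, Db. These stack in thirds as Eb–Gb–Bb–Db — an Eb minor seventh chord.
Eb is the root of Eb minor seventh; root in the bass means root position (figured bass 7).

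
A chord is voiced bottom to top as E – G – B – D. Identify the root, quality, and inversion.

The pitch classes E, G, B, D arrange in thirds as E–G–B–D: an E minor seventh chord.
The lowest note is E, the root of the chord, so this is root position (figured bass 7).

E minor seventh, root position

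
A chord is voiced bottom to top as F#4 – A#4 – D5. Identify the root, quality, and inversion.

D augmented, first inversion

The pitch classes F#, A#, D arrange in thirds as D–F#–A#: a D augmented triad.
The lowest note is F#, the third of the chord, so this is first inversion (figured bass 6).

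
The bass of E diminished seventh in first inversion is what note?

In first inversion the third is lowest. For E diminished seventh (E–G–Bb–Db) that is G.

G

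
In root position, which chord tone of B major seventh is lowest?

B

In root position the root is lowest. For B major seventh (B–D#–F#–A#) that is B.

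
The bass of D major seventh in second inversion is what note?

D major seventh is D–F#–A–C#. Second inversion places the fifth in the bass: A.

A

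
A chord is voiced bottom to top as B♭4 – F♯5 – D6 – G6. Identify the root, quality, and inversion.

The pitch classes Bb, F#, D, G arrange in thirds as G–Bb–D–F#: a G minor-major seventh chord.
Bb is the third of G minor-major seventh; third in the bass means first inversion (figured bass 6/5).

G minor-major seventh, first inversion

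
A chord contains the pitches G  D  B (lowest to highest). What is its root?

G

The distinct letter names are G, D, B. Arranged as a stack of thirds they read G–B–D, so G is the root (a G major triad).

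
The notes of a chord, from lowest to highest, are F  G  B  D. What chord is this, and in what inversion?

The distinct note names are F, G, B, D. Stacked in thirds they read G–B–D–F, which is a dominant seventh chord on G.
The lowest note is F, the seventh of the chord, so this is third inversion (figured bass 4/2).

G dominant seventh, third inversion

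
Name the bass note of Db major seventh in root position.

Db

In root position the root is lowest. For Db major seventh (Db–F–Ab–C) that is Db.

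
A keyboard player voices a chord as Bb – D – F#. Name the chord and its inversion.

Bb augmented, root position

Reducing to letter names: Bb, D, F#. These stack in thirds as Bb–D–F# — a Bb augmented triad.
Bb is the root of Bb augmented; root in the bass means root position (figured bass 5/3).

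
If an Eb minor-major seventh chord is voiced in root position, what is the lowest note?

Eb

In root position the root is lowest. For Eb minor-major seventh (Eb–Gb–Bb–D) that is Eb.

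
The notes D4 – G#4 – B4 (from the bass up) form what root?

Reordering D, G#, B into stacked thirds gives G#–B–D; the bottom of that stack, G#, is the root.

G#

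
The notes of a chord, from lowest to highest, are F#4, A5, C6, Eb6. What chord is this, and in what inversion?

The distinct note names are F#, A, C, Eb. Stacked in thirds they read F#–A–C–Eb, which is a diminished seventh chord on F#.
The lowest note is F#, the root of the chord, so this is root position (figured bass 7).

F# diminished seventh, root position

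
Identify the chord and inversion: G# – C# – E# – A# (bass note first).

A# minor seventh, third inversion

Reducing to letter names: G#, C#, E#, A#. These stack in thirds as A#–C#–E#–G# — an A# minor seventh chord.
G# is the seventh of A# minor seventh; seventh in the bass means third inversion (figured bass 4/2).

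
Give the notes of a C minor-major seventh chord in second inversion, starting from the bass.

C minor-major seventh is C–Eb–G–B. Second inversion puts the fifth (G) in the bass, with the remaining tones above: G, B, C, Eb.

G, B, C, Eb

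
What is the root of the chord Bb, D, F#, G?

G

The distinct letter names are Bb, D, F#, G. Arranged as a stack of thirds they read G–Bb–D–F#, so G is the root (a G minor-major seventh chord).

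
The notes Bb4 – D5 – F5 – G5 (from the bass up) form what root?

Bb, D, F, G are the tones of a G minor seventh chord (G–Bb–D–F), making G the root.

G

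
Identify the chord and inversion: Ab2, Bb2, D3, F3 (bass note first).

Bb dominant seventh, third inversion

Reducing to letter names: Ab, Bb, D, F. These stack in thirds as Bb–D–F–Ab — a Bb dominant seventh chord.
The lowest note is Ab, the seventh of the chord, so this is third inversion (figured bass 4/2).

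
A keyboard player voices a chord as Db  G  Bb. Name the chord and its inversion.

The distinct note names are Db, G, Bb. Stacked in thirds they read G–Bb–Db, which is a diminished triad on G.
With the fifth (Db) in the bass, the chord is in second inversion (figured bass 6/4).

G diminished, second inversion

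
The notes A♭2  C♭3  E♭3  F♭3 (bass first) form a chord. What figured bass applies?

6/5

The notes Ab, Cb, Eb, Fb stack in thirds as Fb–Ab–Cb–Eb — an Fb major seventh chord. The bass Ab is the third, so this is first inversion: figured 6/5.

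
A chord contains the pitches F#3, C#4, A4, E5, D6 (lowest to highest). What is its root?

D

Reordering F#, C#, A, E, D into stacked thirds gives D–F#–A–C#–E; the bottom of that stack, D, is the root.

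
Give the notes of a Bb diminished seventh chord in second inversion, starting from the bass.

Spelling Bb diminished seventh: Bb–Db–Fb–Abb. In second inversion the fifth is bass, giving Fb, Abb, Bb, Db from the bottom.

Fb, Abb, Bb, Db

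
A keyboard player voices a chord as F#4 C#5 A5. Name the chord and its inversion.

F# minor, root position

Reducing to letter names: F#, C#, A. These stack in thirds as F#–A–C# — an F# minor triad.
F# is the root of F# minor; root in the bass means root position (figured bass 5/3).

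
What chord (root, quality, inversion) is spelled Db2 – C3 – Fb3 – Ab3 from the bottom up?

Db minor-major seventh, root position

Reducing to letter names: Db, C, Fb, Ab. These stack in thirds as Db–Fb–Ab–C — a Db minor-major seventh chord.
Db is the root of Db minor-major seventh; root in the bass means root position (figured bass 7).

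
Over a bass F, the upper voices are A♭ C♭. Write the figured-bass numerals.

5/3

The notes F, Ab, Cb stack in thirds as F–Ab–Cb — an F diminished triad. The bass F is the root, so this is root position: figured 5/3.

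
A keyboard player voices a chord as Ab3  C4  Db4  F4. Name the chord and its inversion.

Db major seventh, second inversion

The distinct note names are Ab, C, Db, F. Stacked in thirds they read Db–F–Ab–C, which is a major seventh chord on Db.
With the fifth (Ab) in the bass, the chord is in second inversion (figured bass 4/3).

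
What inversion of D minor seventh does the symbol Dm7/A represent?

second inversion

Dm7/A means D minor seventh with A in the bass. A is the fifth of D minor seventh (D–F–A–C), so this is second inversion.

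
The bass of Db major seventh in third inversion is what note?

The seventh of Db major seventh (Db–F–Ab–C) is C; that is the bass in third inversion.

C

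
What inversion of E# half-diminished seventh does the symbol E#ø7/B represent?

E#ø7/B means E# half-diminished seventh with B in the bass. B is the fifth of E# half-diminished seventh (E#–G#–B–D#), so this is second inversion.

second inversion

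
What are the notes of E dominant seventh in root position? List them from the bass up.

E, G#, B, D

The chord tones are E–G#–B–D. With the root (E) lowest for root position: E, G#, B, D.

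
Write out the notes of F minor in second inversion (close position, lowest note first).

C, F, Ab

F minor is F–Ab–C. Second inversion puts the fifth (C) in the bass, with the remaining tones above: C, F, Ab.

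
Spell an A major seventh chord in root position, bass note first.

The chord tones are A–C#–E–G#. With the root (A) lowest for root position: A, C#, E, G#.

A, C#, E, G#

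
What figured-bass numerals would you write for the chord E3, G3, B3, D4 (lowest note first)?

7

The notes E, G, B, D stack in thirds as E–G–B–D — an E minor seventh chord. The bass E is the root, so this is root position: figured 7.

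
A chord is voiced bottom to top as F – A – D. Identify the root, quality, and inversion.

D minor, first inversion

Reducing to letter names: F, A, D. These stack in thirds as D–F–A — a D minor triad.
With the third (F) in the bass, the chord is in first inversion (figured bass 6).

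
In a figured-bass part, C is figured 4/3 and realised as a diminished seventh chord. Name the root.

The figures 4/3 mean the fifth of the chord is in the bass. If C is the fifth of a diminished seventh chord, the root is F# (chord tones F#–A–C–Eb).

F#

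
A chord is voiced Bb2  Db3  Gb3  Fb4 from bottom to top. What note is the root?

Gb

Reordering Bb, Db, Gb, Fb into stacked thirds gives Gb–Bb–Db–Fb; the bottom of that stack, Gb, is the root.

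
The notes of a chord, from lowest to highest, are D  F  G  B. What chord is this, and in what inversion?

The pitch classes D, F, G, B arrange in thirds as G–B–D–F: a G dominant seventh chord.
The lowest note is D, the fifth of the chord, so this is second inversion (figured bass 4/3).

G dominant seventh, second inversion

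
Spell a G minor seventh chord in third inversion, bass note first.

Spelling G minor seventh: G–Bb–D–F. In third inversion the seventh is bass, giving F, G, Bb, D from the bottom.

F, G, Bb, D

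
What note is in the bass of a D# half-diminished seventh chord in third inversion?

The seventh of D# half-diminished seventh (D#–F#–A–C#) is C#; that is the bass in third inversion.

C#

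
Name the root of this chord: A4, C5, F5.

F

A, C, F are the tones of an F major triad (F–A–C), making F the root.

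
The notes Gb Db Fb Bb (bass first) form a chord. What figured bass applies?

7

The notes Gb, Db, Fb, Bb stack in thirds as Gb–Bb–Db–Fb — a Gb dominant seventh chord. The bass Gb is the root, so this is root position: figured 7.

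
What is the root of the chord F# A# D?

Reordering F#, A#, D into stacked thirds gives D–F#–A#; the bottom of that stack, D, is the root.

D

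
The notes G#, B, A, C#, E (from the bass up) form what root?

The distinct letter names are G#, B, A, C#, E. Arranged as a stack of thirds they read A–C#–E–G#–B, so A is the root (an A major ninth chord).

A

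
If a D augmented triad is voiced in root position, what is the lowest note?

In root position the root is lowest. For D augmented (D–F#–A#) that is D.

D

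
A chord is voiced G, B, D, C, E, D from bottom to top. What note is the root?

The distinct letter names are G, B, D, C, E. Arranged as a stack of thirds they read C–E–G–B–D, so C is the root (a C major ninth chord).

C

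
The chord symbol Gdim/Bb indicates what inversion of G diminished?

Gdim/Bb means G diminished with Bb in the bass. Bb is the third of G diminished (G–Bb–Db), so this is first inversion.

first inversion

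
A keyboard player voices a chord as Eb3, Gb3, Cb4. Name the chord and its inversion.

The pitch classes Eb, Gb, Cb arrange in thirds as Cb–Eb–Gb: a Cb major triad.
With the third (Eb) in the bass, the chord is in first inversion (figured bass 6).

Cb major, first inversion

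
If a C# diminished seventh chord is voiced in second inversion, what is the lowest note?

G

The fifth of C# diminished seventh (C#–E–G–Bb) is G; that is the bass in second inversion.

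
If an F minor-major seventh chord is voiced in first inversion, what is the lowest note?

Ab

In first inversion the third is lowest. For F minor-major seventh (F–Ab–C–E) that is Ab.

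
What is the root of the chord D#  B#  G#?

G#

Reordering D#, B#, G# into stacked thirds gives G#–B#–D#; the bottom of that stack, G#, is the root.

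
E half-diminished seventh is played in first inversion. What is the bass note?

E half-diminished seventh is E–G–Bb–D. First inversion places the third in the bass: G.

G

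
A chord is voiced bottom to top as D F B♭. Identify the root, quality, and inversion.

Bb major, first inversion

Reducing to letter names: D, F, Bb. These stack in thirds as Bb–D–F — a Bb major triad.
With the third (D) in the bass, the chord is in first inversion (figured bass 6).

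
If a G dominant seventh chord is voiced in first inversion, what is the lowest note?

B

G dominant seventh is G–B–D–F. First inversion places the third in the bass: B.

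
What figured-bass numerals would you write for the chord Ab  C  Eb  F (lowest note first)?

6/5

The notes Ab, C, Eb, F stack in thirds as F–Ab–C–Eb — an F minor seventh chord. The bass Ab is the third, so this is first inversion: figured 6/5.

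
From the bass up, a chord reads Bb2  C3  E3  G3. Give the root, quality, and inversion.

C dominant seventh, third inversion

The pitch classes Bb, C, E, G arrange in thirds as C–E–G–Bb: a C dominant seventh chord.
With the seventh (Bb) in the bass, the chord is in third inversion (figured bass 4/2).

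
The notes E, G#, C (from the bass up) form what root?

C

The distinct letter names are E, G#, C. Arranged as a stack of thirds they read C–E–G#, so C is the root (a C augmented triad).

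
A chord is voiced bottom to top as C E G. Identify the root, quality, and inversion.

The distinct note names are C, E, G. Stacked in thirds they read C–E–G, which is a major triad on C.
With the root (C) in the bass, the chord is in root position (figured bass 5/3).

C major, root position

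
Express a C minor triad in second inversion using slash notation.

Second inversion of C minor has the fifth (G) in the bass. As a slash chord: Cm/G.

Cm/G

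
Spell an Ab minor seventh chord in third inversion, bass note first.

Ab minor seventh is Ab–Cb–Eb–Gb. Third inversion puts the seventh (Gb) in the bass, with the remaining tones above: Gb, Ab, Cb, Eb.

Gb, Ab, Cb, Eb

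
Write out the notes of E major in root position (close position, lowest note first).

E, G#, B

E major is E–G#–B. Root position puts the root (E) in the bass, with the remaining tones above: E, G#, B.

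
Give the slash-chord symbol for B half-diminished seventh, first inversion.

Bø7/D

First inversion of B half-diminished seventh has the third (D) in the bass. As a slash chord: Bø7/D.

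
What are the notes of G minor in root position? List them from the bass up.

The chord tones are G–Bb–D. With the root (G) lowest for root position: G, Bb, D.

G, Bb, D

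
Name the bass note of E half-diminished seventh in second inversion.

E half-diminished seventh is E–G–Bb–D. Second inversion places the fifth in the bass: Bb.

Bb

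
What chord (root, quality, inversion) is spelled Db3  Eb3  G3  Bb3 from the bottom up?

The pitch classes Db, Eb, G, Bb arrange in thirds as Eb–G–Bb–Db: an Eb dominant seventh chord.
The lowest note is Db, the seventh of the chord, so this is third inversion (figured bass 4/2).

Eb dominant seventh, third inversion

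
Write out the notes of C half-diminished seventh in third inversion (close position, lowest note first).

Spelling C half-diminished seventh: C–Eb–Gb–Bb. In third inversion the seventh is bass, giving Bb, C, Eb, Gb from the bottom.

Bb, C, Eb, Gb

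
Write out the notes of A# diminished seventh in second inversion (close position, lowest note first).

A# diminished seventh is A#–C#–E–G. Second inversion puts the fifth (E) in the bass, with the remaining tones above: E, G, A#, C#.

E, G, A#, C#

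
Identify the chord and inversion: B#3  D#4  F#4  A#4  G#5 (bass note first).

G# dominant ninth, first inversion

The pitch classes B#, D#, F#, A#, G# arrange in thirds as G#–B#–D#–F#–A#: a G# dominant ninth chord.
With the third (B#) in the bass, the chord is in first inversion.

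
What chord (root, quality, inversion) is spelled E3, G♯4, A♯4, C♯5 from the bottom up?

Reducing to letter names: E, G#, A#, C#. These stack in thirds as A#–C#–E–G# — an A# half-diminished seventh chord.
The lowest note is E, the fifth of the chord, so this is second inversion (figured bass 4/3).

A# half-diminished seventh, second inversion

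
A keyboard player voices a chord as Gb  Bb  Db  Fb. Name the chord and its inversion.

The distinct note names are Gb, Bb, Db, Fb. Stacked in thirds they read Gb–Bb–Db–Fb, which is a dominant seventh chord on Gb.
The lowest note is Gb, the root of the chord, so this is root position (figured bass 7).

Gb dominant seventh, root position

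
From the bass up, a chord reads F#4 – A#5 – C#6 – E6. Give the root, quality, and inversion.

The pitch classes F#, A#, C#, E arrange in thirds as F#–A#–C#–E: an F# dominant seventh chord.
F# is the root of F# dominant seventh; root in the bass means root position (figured bass 7).

F# dominant seventh, root position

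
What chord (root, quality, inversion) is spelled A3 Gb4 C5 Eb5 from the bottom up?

Reducing to letter names: A, Gb, C, Eb. These stack in thirds as A–C–Eb–Gb — an A diminished seventh chord.
The lowest note is A, the root of the chord, so this is root position (figured bass 7).

A diminished seventh, root position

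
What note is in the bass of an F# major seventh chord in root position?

F#

F# major seventh is F#–A#–C#–E#. Root position places the root in the bass: F#.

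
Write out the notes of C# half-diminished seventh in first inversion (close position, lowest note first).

Spelling C# half-diminished seventh: C#–E–G–B. In first inversion the third is bass, giving E, G, B, C# from the bottom.

E, G, B, C#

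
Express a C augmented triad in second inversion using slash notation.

Caug/G#

Second inversion of C augmented has the fifth (G#) in the bass. As a slash chord: Caug/G#.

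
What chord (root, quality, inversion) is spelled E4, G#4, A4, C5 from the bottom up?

A minor-major seventh, second inversion

Reducing to letter names: E, G#, A, C. These stack in thirds as A–C–E–G# — an A minor-major seventh chord.
The lowest note is E, the fifth of the chord, so this is second inversion (figured bass 4/3).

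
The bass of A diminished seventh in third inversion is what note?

A diminished seventh is A–C–Eb–Gb. Third inversion places the seventh in the bass: Gb.

Gb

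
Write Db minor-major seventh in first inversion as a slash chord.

Dbm(maj7)/Fb

First inversion of Db minor-major seventh has the third (Fb) in the bass. As a slash chord: Dbm(maj7)/Fb.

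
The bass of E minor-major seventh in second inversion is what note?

In second inversion the fifth is lowest. For E minor-major seventh (E–G–B–D#) that is B.

B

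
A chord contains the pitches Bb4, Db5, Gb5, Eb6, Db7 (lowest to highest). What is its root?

Eb

The distinct letter names are Bb, Db, Gb, Eb. Arranged as a stack of thirds they read Eb–Gb–Bb–Db, so Eb is the root (an Eb minor seventh chord).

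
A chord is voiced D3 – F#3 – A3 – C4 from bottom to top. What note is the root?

D

The distinct letter names are D, F#, A, C. Arranged as a stack of thirds they read D–F#–A–C, so D is the root (a D dominant seventh chord).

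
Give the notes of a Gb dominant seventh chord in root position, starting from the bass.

The chord tones are Gb–Bb–Db–Fb. With the root (Gb) lowest for root position: Gb, Bb, Db, Fb.

Gb, Bb, Db, Fb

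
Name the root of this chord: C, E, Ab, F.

C, E, Ab, F are the tones of an F minor-major seventh chord (F–Ab–C–E), making F the root.

F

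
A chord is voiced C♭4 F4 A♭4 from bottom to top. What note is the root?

Reordering Cb, F, Ab into stacked thirds gives F–Ab–Cb; the bottom of that stack, F, is the root.

F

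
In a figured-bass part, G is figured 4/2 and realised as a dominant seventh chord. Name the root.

A

The figures 4/2 mean the seventh of the chord is in the bass. If G is the seventh of a dominant seventh chord, the root is A (chord tones A–C#–E–G).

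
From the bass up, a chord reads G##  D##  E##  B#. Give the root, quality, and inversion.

The pitch classes G##, D##, E##, B# arrange in thirds as E##–G##–B#–D##: an E## half-diminished seventh chord.
G## is the third of E## half-diminished seventh; third in the bass means first inversion (figured bass 6/5).

E## half-diminished seventh, first inversion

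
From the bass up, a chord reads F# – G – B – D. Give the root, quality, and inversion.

The pitch classes F#, G, B, D arrange in thirds as G–B–D–F#: a G major seventh chord.
The lowest note is F#, the seventh of the chord, so this is third inversion (figured bass 4/2).

G major seventh, third inversion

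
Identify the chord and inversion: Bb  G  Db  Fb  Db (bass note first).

The pitch classes Bb, G, Db, Fb arrange in thirds as G–Bb–Db–Fb: a G diminished seventh chord.
Bb is the third of G diminished seventh; third in the bass means first inversion (figured bass 6/5).

G diminished seventh, first inversion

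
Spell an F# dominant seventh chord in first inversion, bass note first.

A#, C#, E, F#

The chord tones are F#–A#–C#–E. With the third (A#) lowest for first inversion: A#, C#, E, F#.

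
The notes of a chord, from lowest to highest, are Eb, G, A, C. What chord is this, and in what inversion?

The distinct note names are Eb, G, A, C. Stacked in thirds they read A–C–Eb–G, which is a half-diminished seventh chord on A.
Eb is the fifth of A half-diminished seventh; fifth in the bass means second inversion (figured bass 4/3).

A half-diminished seventh, second inversion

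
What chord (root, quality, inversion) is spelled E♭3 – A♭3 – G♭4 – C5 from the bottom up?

The pitch classes Eb, Ab, Gb, C arrange in thirds as Ab–C–Eb–Gb: an Ab dominant seventh chord.
Eb is the fifth of Ab dominant seventh; fifth in the bass means second inversion (figured bass 4/3).

Ab dominant seventh, second inversion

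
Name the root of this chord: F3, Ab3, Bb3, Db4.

Bb

Reordering F, Ab, Bb, Db into stacked thirds gives Bb–Db–F–Ab; the bottom of that stack, Bb, is the root.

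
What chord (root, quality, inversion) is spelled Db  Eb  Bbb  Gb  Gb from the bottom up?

Eb half-diminished seventh, third inversion

Reducing to letter names: Db, Eb, Bbb, Gb. These stack in thirds as Eb–Gb–Bbb–Db — an Eb half-diminished seventh chord.
The lowest note is Db, the seventh of the chord, so this is third inversion (figured bass 4/2).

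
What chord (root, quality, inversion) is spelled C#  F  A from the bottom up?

Reducing to letter names: C#, F, A. These stack in thirds as F–A–C# — an F augmented triad.
With the fifth (C#) in the bass, the chord is in second inversion (figured bass 6/4).

F augmented, second inversion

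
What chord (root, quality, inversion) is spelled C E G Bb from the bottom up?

The pitch classes C, E, G, Bb arrange in thirds as C–E–G–Bb: a C dominant seventh chord.
With the root (C) in the bass, the chord is in root position (figured bass 7).

C dominant seventh, root position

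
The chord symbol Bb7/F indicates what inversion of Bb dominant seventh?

Bb7/F means Bb dominant seventh with F in the bass. F is the fifth of Bb dominant seventh (Bb–D–F–Ab), so this is second inversion.

second inversion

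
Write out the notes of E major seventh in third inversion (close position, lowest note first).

The chord tones are E–G#–B–D#. With the seventh (D#) lowest for third inversion: D#, E, G#, B.

D#, E, G#, B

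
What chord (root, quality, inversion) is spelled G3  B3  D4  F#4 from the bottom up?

G major seventh, root position

The pitch classes G, B, D, F# arrange in thirds as G–B–D–F#: a G major seventh chord.
The lowest note is G, the root of the chord, so this is root position (figured bass 7).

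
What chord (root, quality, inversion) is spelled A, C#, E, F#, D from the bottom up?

The pitch classes A, C#, E, F#, D arrange in thirds as D–F#–A–C#–E: a D major ninth chord.
The lowest note is A, the fifth of the chord, so this is second inversion.

D major ninth, second inversion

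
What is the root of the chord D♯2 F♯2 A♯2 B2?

The distinct letter names are D#, F#, A#, B. Arranged as a stack of thirds they read B–D#–F#–A#, so B is the root (a B major seventh chord).

B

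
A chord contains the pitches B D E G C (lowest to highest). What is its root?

C

Reordering B, D, E, G, C into stacked thirds gives C–E–G–B–D; the bottom of that stack, C, is the root.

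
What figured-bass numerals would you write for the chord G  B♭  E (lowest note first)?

6

The notes G, Bb, E stack in thirds as E–G–Bb — an E diminished triad. The bass G is the third, so this is first inversion: figured 6.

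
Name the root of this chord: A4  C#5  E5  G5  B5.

A

Reordering A, C#, E, G, B into stacked thirds gives A–C#–E–G–B; the bottom of that stack, A, is the root.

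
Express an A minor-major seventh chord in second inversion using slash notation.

Am(maj7)/E

Second inversion of A minor-major seventh has the fifth (E) in the bass. As a slash chord: Am(maj7)/E.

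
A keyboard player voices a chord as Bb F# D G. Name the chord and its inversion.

The pitch classes Bb, F#, D, G arrange in thirds as G–Bb–D–F#: a G minor-major seventh chord.
With the third (Bb) in the bass, the chord is in first inversion (figured bass 6/5).

G minor-major seventh, first inversion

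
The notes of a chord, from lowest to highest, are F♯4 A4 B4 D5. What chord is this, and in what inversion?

The distinct note names are F#, A, B, D. Stacked in thirds they read B–D–F#–A, which is a minor seventh chord on B.
The lowest note is F#, the fifth of the chord, so this is second inversion (figured bass 4/3).

B minor seventh, second inversion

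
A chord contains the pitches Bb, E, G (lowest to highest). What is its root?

E

Bb, E, G are the tones of an E diminished triad (E–G–Bb), making E the root.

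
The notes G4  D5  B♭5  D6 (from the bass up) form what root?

The distinct letter names are G, D, Bb. Arranged as a stack of thirds they read G–Bb–D, so G is the root (a G minor triad).

G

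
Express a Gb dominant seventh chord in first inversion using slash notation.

Gb7/Bb

First inversion of Gb dominant seventh has the third (Bb) in the bass. As a slash chord: Gb7/Bb.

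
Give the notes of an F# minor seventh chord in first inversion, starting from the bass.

Spelling F# minor seventh: F#–A–C#–E. In first inversion the third is bass, giving A, C#, E, F# from the bottom.

A, C#, E, F#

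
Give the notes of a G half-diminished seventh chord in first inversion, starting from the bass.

The chord tones are G–Bb–Db–F. With the third (Bb) lowest for first inversion: Bb, Db, F, G.

Bb, Db, F, G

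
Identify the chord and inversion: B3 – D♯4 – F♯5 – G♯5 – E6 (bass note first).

E major ninth, second inversion

The pitch classes B, D#, F#, G#, E arrange in thirds as E–G#–B–D#–F#: an E major ninth chord.
With the fifth (B) in the bass, the chord is in second inversion.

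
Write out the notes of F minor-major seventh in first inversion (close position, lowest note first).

Spelling F minor-major seventh: F–Ab–C–E. In first inversion the third is bass, giving Ab, C, E, F from the bottom.

Ab, C, E, F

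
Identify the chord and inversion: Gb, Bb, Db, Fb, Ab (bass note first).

Gb dominant ninth, root position

The distinct note names are Gb, Bb, Db, Fb, Ab. Stacked in thirds they read Gb–Bb–Db–Fb–Ab, which is a dominant ninth chord on Gb.
The lowest note is Gb, the root of the chord, so this is root position.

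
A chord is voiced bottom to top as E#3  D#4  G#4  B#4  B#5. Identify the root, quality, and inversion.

The distinct note names are E#, D#, G#, B#. Stacked in thirds they read E#–G#–B#–D#, which is a minor seventh chord on E#.
The lowest note is E#, the root of the chord, so this is root position (figured bass 7).

E# minor seventh, root position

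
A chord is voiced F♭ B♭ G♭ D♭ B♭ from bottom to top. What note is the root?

Gb

The distinct letter names are Fb, Bb, Gb, Db. Arranged as a stack of thirds they read Gb–Bb–Db–Fb, so Gb is the root (a Gb dominant seventh chord).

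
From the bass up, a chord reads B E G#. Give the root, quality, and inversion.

E major, second inversion

Reducing to letter names: B, E, G#. These stack in thirds as E–G#–B — an E major triad.
The lowest note is B, the fifth of the chord, so this is second inversion (figured bass 6/4).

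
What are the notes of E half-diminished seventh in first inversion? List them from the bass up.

Spelling E half-diminished seventh: E–G–Bb–D. In first inversion the third is bass, giving G, Bb, D, E from the bottom.

G, Bb, D, E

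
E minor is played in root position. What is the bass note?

E

E minor is E–G–B. Root position places the root in the bass: E.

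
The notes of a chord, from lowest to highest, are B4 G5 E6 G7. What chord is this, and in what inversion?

E minor, second inversion

The pitch classes B, G, E arrange in thirds as E–G–B: an E minor triad.
B is the fifth of E minor; fifth in the bass means second inversion (figured bass 6/4).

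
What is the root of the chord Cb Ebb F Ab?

F

Cb, Ebb, F, Ab are the tones of an F diminished seventh chord (F–Ab–Cb–Ebb), making F the root.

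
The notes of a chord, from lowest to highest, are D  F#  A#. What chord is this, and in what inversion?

The pitch classes D, F#, A# arrange in thirds as D–F#–A#: a D augmented triad.
The lowest note is D, the root of the chord, so this is root position (figured bass 5/3).

D augmented, root position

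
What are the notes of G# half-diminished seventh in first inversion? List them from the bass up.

B, D, F#, G#

Spelling G# half-diminished seventh: G#–B–D–F#. In first inversion the third is bass, giving B, D, F#, G# from the bottom.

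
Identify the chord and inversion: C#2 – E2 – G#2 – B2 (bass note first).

Reducing to letter names: C#, E, G#, B. These stack in thirds as C#–E–G#–B — a C# minor seventh chord.
The lowest note is C#, the root of the chord, so this is root position (figured bass 7).

C# minor seventh, root position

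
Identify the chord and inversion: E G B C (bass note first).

C major seventh, first inversion

The pitch classes E, G, B, C arrange in thirds as C–E–G–B: a C major seventh chord.
With the third (E) in the bass, the chord is in first inversion (figured bass 6/5).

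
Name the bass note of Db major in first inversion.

Db major is Db–F–Ab. First inversion places the third in the bass: F.

F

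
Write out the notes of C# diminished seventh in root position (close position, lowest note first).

C# diminished seventh is C#–E–G–Bb. Root position puts the root (C#) in the bass, with the remaining tones above: C#, E, G, Bb.

C#, E, G, Bb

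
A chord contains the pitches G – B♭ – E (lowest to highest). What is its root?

G, Bb, E are the tones of an E diminished triad (E–G–Bb), making E the root.

E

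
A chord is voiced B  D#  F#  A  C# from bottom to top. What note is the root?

B, D#, F#, A, C# are the tones of a B dominant ninth chord (B–D#–F#–A–C#), making B the root.

B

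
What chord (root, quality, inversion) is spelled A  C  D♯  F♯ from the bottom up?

D# diminished seventh, second inversion

The pitch classes A, C, D#, F# arrange in thirds as D#–F#–A–C: a D# diminished seventh chord.
A is the fifth of D# diminished seventh; fifth in the bass means second inversion (figured bass 4/3).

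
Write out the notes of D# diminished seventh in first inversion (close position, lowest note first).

D# diminished seventh is D#–F#–A–C. First inversion puts the third (F#) in the bass, with the remaining tones above: F#, A, C, D#.

F#, A, C, D#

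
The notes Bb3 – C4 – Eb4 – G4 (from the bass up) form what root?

C

Bb, C, Eb, G are the tones of a C minor seventh chord (C–Eb–G–Bb), making C the root.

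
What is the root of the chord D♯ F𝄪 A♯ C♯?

D#

The distinct letter names are D#, F##, A#, C#. Arranged as a stack of thirds they read D#–F##–A#–C#, so D# is the root (a D# dominant seventh chord).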